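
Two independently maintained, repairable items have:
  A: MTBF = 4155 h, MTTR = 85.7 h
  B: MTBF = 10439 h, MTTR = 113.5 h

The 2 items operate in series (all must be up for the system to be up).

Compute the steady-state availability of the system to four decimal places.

A(A) = MTBF/(MTBF+MTTR) = 4155/(4155+85.7) = 0.979791
A(B) = MTBF/(MTBF+MTTR) = 10439/(10439+113.5) = 0.989244
Series availability: 0.979791 × 0.989244 = 0.9693

0.9693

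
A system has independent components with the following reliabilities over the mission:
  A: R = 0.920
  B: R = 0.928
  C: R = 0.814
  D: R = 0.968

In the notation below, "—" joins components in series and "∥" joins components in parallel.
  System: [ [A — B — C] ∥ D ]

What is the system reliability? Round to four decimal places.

Series (A, B, and C): 0.920000 × 0.928000 × 0.814000 = 0.694961
Parallel ([0.694961] and D): 1 − (1 − 0.694961)(1 − 0.968000) = 0.9902

0.9902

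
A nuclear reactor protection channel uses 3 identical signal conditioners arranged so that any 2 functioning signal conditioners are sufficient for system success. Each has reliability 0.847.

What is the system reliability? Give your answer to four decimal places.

R = Σ_{i=2}^{3} C(3,i) p^i (1−p)^{3−i} with p = 0.847
C(3,2)·0.847^2·0.153^1 = 0.329291
C(3,3)·0.847^3·0.153^0 = 0.607645
Sum = 0.9369

0.9369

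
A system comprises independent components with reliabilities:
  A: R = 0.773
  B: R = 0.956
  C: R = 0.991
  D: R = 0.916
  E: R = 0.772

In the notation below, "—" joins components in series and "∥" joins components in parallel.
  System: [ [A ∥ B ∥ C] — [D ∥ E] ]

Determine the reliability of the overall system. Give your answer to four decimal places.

0.9808

Parallel (A, B, and C): 1 − (1 − 0.773000)(1 − 0.956000)(1 − 0.991000) = 0.999910
Parallel (D and E): 1 − (1 − 0.916000)(1 − 0.772000) = 0.980848
Series ([0.999910] and [0.980848]): 0.999910 × 0.980848 = 0.9808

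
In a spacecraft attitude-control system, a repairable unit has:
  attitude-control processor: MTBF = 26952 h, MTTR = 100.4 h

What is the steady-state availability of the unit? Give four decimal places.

0.9963

A(attitude-control processor) = MTBF/(MTBF+MTTR) = 26952/(26952+100.4) = 0.9963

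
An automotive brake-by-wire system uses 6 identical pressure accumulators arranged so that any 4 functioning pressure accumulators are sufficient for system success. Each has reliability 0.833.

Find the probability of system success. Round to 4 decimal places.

0.9374

R = Σ_{i=4}^{6} C(6,i) p^i (1−p)^{6−i} with p = 0.833
C(6,4)·0.833^4·0.167^2 = 0.201421
C(6,5)·0.833^5·0.167^1 = 0.401877
C(6,6)·0.833^6·0.167^0 = 0.334095
Sum = 0.9374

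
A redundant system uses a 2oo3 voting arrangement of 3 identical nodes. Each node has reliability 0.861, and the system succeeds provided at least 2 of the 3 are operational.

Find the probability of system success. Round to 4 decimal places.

0.9474

R = Σ_{i=2}^{3} C(3,i) p^i (1−p)^{3−i} with p = 0.861
C(3,2)·0.861^2·0.139^1 = 0.309131
C(3,3)·0.861^3·0.139^0 = 0.638277
Sum = 0.9474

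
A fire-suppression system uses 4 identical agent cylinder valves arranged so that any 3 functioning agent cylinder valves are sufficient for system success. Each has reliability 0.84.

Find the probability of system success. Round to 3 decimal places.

R = Σ_{i=3}^{4} C(4,i) p^i (1−p)^{4−i} with p = 0.84
C(4,3)·0.84^3·0.16^1 = 0.37933
C(4,4)·0.84^4·0.16^0 = 0.49787
Sum = 0.877

0.877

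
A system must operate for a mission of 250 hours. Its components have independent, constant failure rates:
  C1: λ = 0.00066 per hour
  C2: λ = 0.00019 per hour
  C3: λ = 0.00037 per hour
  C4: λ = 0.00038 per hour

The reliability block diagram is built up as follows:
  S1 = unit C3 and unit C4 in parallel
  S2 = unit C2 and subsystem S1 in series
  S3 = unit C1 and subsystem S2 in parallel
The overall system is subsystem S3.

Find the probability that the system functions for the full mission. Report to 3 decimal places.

R(C1) = exp(−0.00066 × 250) = 0.84789
R(C2) = exp(−0.00019 × 250) = 0.95361
R(C3) = exp(−0.00037 × 250) = 0.91165
R(C4) = exp(−0.00038 × 250) = 0.90937
Parallel (C3 and C4): 1 − (1 − 0.91165)(1 − 0.90937) = 0.99199
Series (C2 and [0.99199]): 0.95361 × 0.99199 = 0.94597
Parallel (C1 and [0.94597]): 1 − (1 − 0.84789)(1 − 0.94597) = 0.992

0.992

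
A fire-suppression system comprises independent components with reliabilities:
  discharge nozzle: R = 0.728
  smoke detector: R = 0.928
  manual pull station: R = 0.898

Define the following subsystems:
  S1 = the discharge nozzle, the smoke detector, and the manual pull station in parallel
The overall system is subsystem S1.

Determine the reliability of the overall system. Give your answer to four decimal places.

Parallel (discharge nozzle, smoke detector, and manual pull station): 1 − (1 − 0.728000)(1 − 0.928000)(1 − 0.898000) = 0.9980

0.9980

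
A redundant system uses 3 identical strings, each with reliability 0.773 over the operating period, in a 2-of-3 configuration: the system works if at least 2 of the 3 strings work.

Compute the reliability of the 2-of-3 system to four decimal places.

R = Σ_{i=2}^{3} C(3,i) p^i (1−p)^{3−i} with p = 0.773
C(3,2)·0.773^2·0.227^1 = 0.406917
C(3,3)·0.773^3·0.227^0 = 0.461890
Sum = 0.8688

0.8688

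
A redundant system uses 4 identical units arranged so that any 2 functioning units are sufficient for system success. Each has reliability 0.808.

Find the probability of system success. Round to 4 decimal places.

0.9758

R = Σ_{i=2}^{4} C(4,i) p^i (1−p)^{4−i} with p = 0.808
C(4,2)·0.808^2·0.192^2 = 0.144403
C(4,3)·0.808^3·0.192^1 = 0.405131
C(4,4)·0.808^4·0.192^0 = 0.426231
Sum = 0.9758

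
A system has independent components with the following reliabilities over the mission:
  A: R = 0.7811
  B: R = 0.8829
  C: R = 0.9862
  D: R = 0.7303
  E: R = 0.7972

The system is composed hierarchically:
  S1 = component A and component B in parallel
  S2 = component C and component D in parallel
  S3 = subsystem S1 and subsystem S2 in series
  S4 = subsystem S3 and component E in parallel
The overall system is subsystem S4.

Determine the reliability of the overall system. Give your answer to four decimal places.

0.9941

Parallel (A and B): 1 − (1 − 0.781100)(1 − 0.882900) = 0.974367
Parallel (C and D): 1 − (1 − 0.986200)(1 − 0.730300) = 0.996278
Series ([0.974367] and [0.996278]): 0.974367 × 0.996278 = 0.970740
Parallel ([0.970740] and E): 1 − (1 − 0.970740)(1 − 0.797200) = 0.9941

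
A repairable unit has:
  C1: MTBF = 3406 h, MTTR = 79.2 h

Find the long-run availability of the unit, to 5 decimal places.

A(C1) = MTBF/(MTBF+MTTR) = 3406/(3406+79.2) = 0.97728

0.97728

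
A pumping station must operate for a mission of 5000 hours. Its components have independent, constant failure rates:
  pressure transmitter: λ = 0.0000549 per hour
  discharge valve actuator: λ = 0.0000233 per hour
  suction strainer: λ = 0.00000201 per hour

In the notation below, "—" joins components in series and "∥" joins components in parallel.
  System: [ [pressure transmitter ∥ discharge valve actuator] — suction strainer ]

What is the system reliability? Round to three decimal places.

R(pressure transmitter) = exp(−0.0000549 × 5000) = 0.75995
R(discharge valve actuator) = exp(−0.0000233 × 5000) = 0.89003
R(suction strainer) = exp(−0.00000201 × 5000) = 0.99000
Parallel (pressure transmitter and discharge valve actuator): 1 − (1 − 0.75995)(1 − 0.89003) = 0.97360
Series ([0.97360] and suction strainer): 0.97360 × 0.99000 = 0.964

0.964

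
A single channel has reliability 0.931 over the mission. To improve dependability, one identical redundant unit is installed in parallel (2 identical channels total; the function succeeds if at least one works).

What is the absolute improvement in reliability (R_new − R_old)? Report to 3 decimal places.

R_before = 0.931
R_after = 1 − (1 − 0.931)^2 = 0.995
ΔR = 0.995 − 0.931 = 0.064

0.064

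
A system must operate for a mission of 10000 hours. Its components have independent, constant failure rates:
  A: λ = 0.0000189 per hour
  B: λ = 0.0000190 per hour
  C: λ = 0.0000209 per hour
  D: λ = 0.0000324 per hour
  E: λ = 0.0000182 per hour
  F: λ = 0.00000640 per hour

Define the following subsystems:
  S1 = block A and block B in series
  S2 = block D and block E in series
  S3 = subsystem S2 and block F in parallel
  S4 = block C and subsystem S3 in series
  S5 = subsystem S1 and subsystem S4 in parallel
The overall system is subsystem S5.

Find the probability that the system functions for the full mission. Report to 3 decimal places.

R(A) = exp(−0.0000189 × 10000) = 0.82779
R(B) = exp(−0.0000190 × 10000) = 0.82696
R(C) = exp(−0.0000209 × 10000) = 0.81140
R(D) = exp(−0.0000324 × 10000) = 0.72325
R(E) = exp(−0.0000182 × 10000) = 0.83360
R(F) = exp(−0.00000640 × 10000) = 0.93800
Series (A and B): 0.82779 × 0.82696 = 0.68455
Series (D and E): 0.72325 × 0.83360 = 0.60290
Parallel ([0.60290] and F): 1 − (1 − 0.60290)(1 − 0.93800) = 0.97538
Series (C and [0.97538]): 0.81140 × 0.97538 = 0.79142
Parallel ([0.68455] and [0.79142]): 1 − (1 − 0.68455)(1 − 0.79142) = 0.934

0.934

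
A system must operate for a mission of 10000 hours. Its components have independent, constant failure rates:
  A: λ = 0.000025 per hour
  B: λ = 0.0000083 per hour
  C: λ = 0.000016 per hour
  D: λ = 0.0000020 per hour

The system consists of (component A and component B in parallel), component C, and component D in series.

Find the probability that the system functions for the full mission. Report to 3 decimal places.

0.821

R(A) = exp(−0.000025 × 10000) = 0.77880
R(B) = exp(−0.0000083 × 10000) = 0.92035
R(C) = exp(−0.000016 × 10000) = 0.85214
R(D) = exp(−0.0000020 × 10000) = 0.98020
Parallel (A and B): 1 − (1 − 0.77880)(1 − 0.92035) = 0.98238
Series ([0.98238], C, and D): 0.98238 × 0.85214 × 0.98020 = 0.821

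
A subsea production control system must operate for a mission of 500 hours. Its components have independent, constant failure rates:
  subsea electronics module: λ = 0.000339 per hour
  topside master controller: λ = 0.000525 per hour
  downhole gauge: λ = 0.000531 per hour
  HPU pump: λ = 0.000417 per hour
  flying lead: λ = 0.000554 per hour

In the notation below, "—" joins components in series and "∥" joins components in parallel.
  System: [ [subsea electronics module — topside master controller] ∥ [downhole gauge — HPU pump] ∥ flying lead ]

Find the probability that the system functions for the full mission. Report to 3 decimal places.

R(subsea electronics module) = exp(−0.000339 × 500) = 0.84409
R(topside master controller) = exp(−0.000525 × 500) = 0.76913
R(downhole gauge) = exp(−0.000531 × 500) = 0.76682
R(HPU pump) = exp(−0.000417 × 500) = 0.81180
R(flying lead) = exp(−0.000554 × 500) = 0.75805
Series (subsea electronics module and topside master controller): 0.84409 × 0.76913 = 0.64921
Series (downhole gauge and HPU pump): 0.76682 × 0.81180 = 0.62250
Parallel ([0.64921], [0.62250], and flying lead): 1 − (1 − 0.64921)(1 − 0.62250)(1 − 0.75805) = 0.968

0.968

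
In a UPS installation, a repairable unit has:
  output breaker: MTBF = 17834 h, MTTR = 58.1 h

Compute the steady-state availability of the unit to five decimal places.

0.99675

A(output breaker) = MTBF/(MTBF+MTTR) = 17834/(17834+58.1) = 0.99675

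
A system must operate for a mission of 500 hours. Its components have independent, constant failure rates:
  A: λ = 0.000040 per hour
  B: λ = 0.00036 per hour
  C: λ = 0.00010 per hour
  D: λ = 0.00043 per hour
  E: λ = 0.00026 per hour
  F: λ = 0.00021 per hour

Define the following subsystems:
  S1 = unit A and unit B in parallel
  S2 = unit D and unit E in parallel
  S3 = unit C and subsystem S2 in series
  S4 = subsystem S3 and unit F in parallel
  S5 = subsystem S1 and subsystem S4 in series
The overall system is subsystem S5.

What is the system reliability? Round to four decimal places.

R(A) = exp(−0.000040 × 500) = 0.980199
R(B) = exp(−0.00036 × 500) = 0.835270
R(C) = exp(−0.00010 × 500) = 0.951229
R(D) = exp(−0.00043 × 500) = 0.806541
R(E) = exp(−0.00026 × 500) = 0.878095
R(F) = exp(−0.00021 × 500) = 0.900325
Parallel (A and B): 1 − (1 − 0.980199)(1 − 0.835270) = 0.996738
Parallel (D and E): 1 − (1 − 0.806541)(1 − 0.878095) = 0.976416
Series (C and [0.976416]): 0.951229 × 0.976416 = 0.928795
Parallel ([0.928795] and F): 1 − (1 − 0.928795)(1 − 0.900325) = 0.992903
Series ([0.996738] and [0.992903]): 0.996738 × 0.992903 = 0.9897

0.9897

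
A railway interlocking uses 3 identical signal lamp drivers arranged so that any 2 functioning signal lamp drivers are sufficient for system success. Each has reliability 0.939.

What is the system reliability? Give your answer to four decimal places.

R = Σ_{i=2}^{3} C(3,i) p^i (1−p)^{3−i} with p = 0.939
C(3,2)·0.939^2·0.061^1 = 0.161355
C(3,3)·0.939^3·0.061^0 = 0.827936
Sum = 0.9893

0.9893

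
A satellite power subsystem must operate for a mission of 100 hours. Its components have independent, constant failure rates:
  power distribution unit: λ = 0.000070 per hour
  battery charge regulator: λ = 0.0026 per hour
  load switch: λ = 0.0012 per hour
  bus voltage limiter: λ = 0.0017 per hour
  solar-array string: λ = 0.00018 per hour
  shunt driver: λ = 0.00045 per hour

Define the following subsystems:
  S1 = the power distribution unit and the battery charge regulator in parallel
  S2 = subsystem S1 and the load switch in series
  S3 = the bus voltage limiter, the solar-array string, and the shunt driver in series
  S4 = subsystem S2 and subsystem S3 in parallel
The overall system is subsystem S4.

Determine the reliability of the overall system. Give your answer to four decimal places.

R(power distribution unit) = exp(−0.000070 × 100) = 0.993024
R(battery charge regulator) = exp(−0.0026 × 100) = 0.771052
R(load switch) = exp(−0.0012 × 100) = 0.886920
R(bus voltage limiter) = exp(−0.0017 × 100) = 0.843665
R(solar-array string) = exp(−0.00018 × 100) = 0.982161
R(shunt driver) = exp(−0.00045 × 100) = 0.955997
Parallel (power distribution unit and battery charge regulator): 1 − (1 − 0.993024)(1 − 0.771052) = 0.998403
Series ([0.998403] and load switch): 0.998403 × 0.886920 = 0.885504
Series (bus voltage limiter, solar-array string, and shunt driver): 0.843665 × 0.982161 × 0.955997 = 0.792153
Parallel ([0.885504] and [0.792153]): 1 − (1 − 0.885504)(1 − 0.792153) = 0.9762

0.9762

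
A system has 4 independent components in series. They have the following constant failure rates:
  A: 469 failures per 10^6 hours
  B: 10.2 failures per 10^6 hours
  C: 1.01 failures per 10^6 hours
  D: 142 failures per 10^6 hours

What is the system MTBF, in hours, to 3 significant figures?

1610

Series of exponential components: λ_sys = Σ λ_i
λ_sys = 0.000469 + 0.0000102 + 0.00000101 + 0.000142 = 6.2221e-04 /h
MTBF = 1 / λ_sys = 1610 h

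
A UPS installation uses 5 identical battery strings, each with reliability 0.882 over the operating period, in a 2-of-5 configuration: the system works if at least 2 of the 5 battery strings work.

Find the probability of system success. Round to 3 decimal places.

R = Σ_{i=2}^{5} C(5,i) p^i (1−p)^{5−i} with p = 0.882
C(5,2)·0.882^2·0.118^3 = 0.01278
C(5,3)·0.882^3·0.118^2 = 0.09554
C(5,4)·0.882^4·0.118^1 = 0.35705
C(5,5)·0.882^5·0.118^0 = 0.53376
Sum = 0.999

0.999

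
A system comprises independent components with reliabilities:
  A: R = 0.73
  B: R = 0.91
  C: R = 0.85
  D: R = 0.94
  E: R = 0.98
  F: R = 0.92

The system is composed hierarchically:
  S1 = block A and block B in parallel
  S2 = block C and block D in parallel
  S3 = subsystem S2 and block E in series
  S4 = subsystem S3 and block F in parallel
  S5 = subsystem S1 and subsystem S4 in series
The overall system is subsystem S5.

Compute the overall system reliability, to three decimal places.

Parallel (A and B): 1 − (1 − 0.73000)(1 − 0.91000) = 0.97570
Parallel (C and D): 1 − (1 − 0.85000)(1 − 0.94000) = 0.99100
Series ([0.99100] and E): 0.99100 × 0.98000 = 0.97118
Parallel ([0.97118] and F): 1 − (1 − 0.97118)(1 − 0.92000) = 0.99769
Series ([0.97570] and [0.99769]): 0.97570 × 0.99769 = 0.973

0.973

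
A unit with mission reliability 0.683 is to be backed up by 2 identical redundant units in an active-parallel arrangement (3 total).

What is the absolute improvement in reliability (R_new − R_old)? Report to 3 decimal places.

R_before = 0.683
R_after = 1 − (1 − 0.683)^3 = 0.968
ΔR = 0.968 − 0.683 = 0.285

0.285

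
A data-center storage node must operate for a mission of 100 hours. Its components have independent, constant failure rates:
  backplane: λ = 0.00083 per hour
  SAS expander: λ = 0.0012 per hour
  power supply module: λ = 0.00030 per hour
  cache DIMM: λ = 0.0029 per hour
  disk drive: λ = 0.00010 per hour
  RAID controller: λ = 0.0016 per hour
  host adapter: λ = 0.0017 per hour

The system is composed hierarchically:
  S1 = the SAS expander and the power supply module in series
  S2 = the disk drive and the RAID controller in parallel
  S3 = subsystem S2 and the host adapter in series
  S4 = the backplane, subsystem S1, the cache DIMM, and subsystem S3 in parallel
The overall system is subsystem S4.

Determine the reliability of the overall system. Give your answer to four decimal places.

0.9996

R(backplane) = exp(−0.00083 × 100) = 0.920351
R(SAS expander) = exp(−0.0012 × 100) = 0.886920
R(power supply module) = exp(−0.00030 × 100) = 0.970446
R(cache DIMM) = exp(−0.0029 × 100) = 0.748264
R(disk drive) = exp(−0.00010 × 100) = 0.990050
R(RAID controller) = exp(−0.0016 × 100) = 0.852144
R(host adapter) = exp(−0.0017 × 100) = 0.843665
Series (SAS expander and power supply module): 0.886920 × 0.970446 = 0.860708
Parallel (disk drive and RAID controller): 1 − (1 − 0.990050)(1 − 0.852144) = 0.998529
Series ([0.998529] and host adapter): 0.998529 × 0.843665 = 0.842424
Parallel (backplane, [0.860708], cache DIMM, and [0.842424]): 1 − (1 − 0.920351)(1 − 0.860708)(1 − 0.748264)(1 − 0.842424) = 0.9996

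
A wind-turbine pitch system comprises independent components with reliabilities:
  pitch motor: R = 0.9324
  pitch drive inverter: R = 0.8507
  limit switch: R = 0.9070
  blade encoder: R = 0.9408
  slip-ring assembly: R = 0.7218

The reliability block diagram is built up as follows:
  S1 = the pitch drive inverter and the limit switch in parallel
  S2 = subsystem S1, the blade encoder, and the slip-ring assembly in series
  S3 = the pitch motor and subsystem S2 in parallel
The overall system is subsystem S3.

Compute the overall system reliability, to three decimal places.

0.978

Parallel (pitch drive inverter and limit switch): 1 − (1 − 0.85070)(1 − 0.90700) = 0.98612
Series ([0.98612], blade encoder, and slip-ring assembly): 0.98612 × 0.94080 × 0.72180 = 0.66964
Parallel (pitch motor and [0.66964]): 1 − (1 − 0.93240)(1 − 0.66964) = 0.978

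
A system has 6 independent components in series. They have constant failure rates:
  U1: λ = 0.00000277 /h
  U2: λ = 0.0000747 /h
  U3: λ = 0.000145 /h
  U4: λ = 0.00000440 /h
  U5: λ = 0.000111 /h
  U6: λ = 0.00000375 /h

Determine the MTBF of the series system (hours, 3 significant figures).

Series of exponential components: λ_sys = Σ λ_i
λ_sys = 0.00000277 + 0.0000747 + 0.000145 + 0.00000440 + 0.000111 + 0.00000375 = 3.4162e-04 /h
MTBF = 1 / λ_sys = 2930 h

2930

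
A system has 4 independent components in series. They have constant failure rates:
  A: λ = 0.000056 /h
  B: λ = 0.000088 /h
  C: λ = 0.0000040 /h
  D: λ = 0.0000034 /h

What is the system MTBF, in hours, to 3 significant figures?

6610

Series of exponential components: λ_sys = Σ λ_i
λ_sys = 0.000056 + 0.000088 + 0.0000040 + 0.0000034 = 1.5140e-04 /h
MTBF = 1 / λ_sys = 6610 h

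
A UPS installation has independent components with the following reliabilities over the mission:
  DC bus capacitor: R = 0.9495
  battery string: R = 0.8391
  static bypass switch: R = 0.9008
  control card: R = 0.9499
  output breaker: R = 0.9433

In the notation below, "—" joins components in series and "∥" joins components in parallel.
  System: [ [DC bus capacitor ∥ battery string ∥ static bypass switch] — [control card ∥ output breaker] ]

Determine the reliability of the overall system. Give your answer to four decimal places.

0.9964

Parallel (DC bus capacitor, battery string, and static bypass switch): 1 − (1 − 0.949500)(1 − 0.839100)(1 − 0.900800) = 0.999194
Parallel (control card and output breaker): 1 − (1 − 0.949900)(1 − 0.943300) = 0.997159
Series ([0.999194] and [0.997159]): 0.999194 × 0.997159 = 0.9964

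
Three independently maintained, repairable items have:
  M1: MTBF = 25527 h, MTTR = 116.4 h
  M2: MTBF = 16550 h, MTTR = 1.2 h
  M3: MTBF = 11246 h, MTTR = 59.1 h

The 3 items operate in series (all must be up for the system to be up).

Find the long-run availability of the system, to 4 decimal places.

A(M1) = MTBF/(MTBF+MTTR) = 25527/(25527+116.4) = 0.995461
A(M2) = MTBF/(MTBF+MTTR) = 16550/(16550+1.2) = 0.999927
A(M3) = MTBF/(MTBF+MTTR) = 11246/(11246+59.1) = 0.994772
Series availability: 0.995461 × 0.999927 × 0.994772 = 0.9902

0.9902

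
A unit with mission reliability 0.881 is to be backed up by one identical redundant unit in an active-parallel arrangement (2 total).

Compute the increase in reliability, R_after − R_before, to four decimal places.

0.1048

R_before = 0.881
R_after = 1 − (1 − 0.881)^2 = 0.9858
ΔR = 0.9858 − 0.881 = 0.1048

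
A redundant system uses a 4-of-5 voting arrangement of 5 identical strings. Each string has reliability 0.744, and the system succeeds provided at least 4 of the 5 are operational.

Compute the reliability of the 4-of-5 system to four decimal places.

R = Σ_{i=4}^{5} C(5,i) p^i (1−p)^{5−i} with p = 0.744
C(5,4)·0.744^4·0.256^1 = 0.392195
C(5,5)·0.744^5·0.256^0 = 0.227963
Sum = 0.6202

0.6202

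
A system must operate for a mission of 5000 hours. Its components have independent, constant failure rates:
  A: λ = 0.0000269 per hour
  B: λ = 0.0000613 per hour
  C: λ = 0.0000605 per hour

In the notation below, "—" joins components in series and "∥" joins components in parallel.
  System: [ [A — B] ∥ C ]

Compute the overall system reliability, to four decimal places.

0.9069

R(A) = exp(−0.0000269 × 5000) = 0.874153
R(B) = exp(−0.0000613 × 5000) = 0.736019
R(C) = exp(−0.0000605 × 5000) = 0.738968
Series (A and B): 0.874153 × 0.736019 = 0.643393
Parallel ([0.643393] and C): 1 − (1 − 0.643393)(1 − 0.738968) = 0.9069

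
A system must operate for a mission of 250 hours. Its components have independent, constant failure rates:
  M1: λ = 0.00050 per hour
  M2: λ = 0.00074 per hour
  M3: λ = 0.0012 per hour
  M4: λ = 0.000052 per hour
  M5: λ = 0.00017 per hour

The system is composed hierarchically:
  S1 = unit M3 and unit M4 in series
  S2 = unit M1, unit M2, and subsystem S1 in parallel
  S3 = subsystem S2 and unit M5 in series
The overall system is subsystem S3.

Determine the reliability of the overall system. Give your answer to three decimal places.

R(M1) = exp(−0.00050 × 250) = 0.88250
R(M2) = exp(−0.00074 × 250) = 0.83110
R(M3) = exp(−0.0012 × 250) = 0.74082
R(M4) = exp(−0.000052 × 250) = 0.98708
R(M5) = exp(−0.00017 × 250) = 0.95839
Series (M3 and M4): 0.74082 × 0.98708 = 0.73125
Parallel (M1, M2, and [0.73125]): 1 − (1 − 0.88250)(1 − 0.83110)(1 − 0.73125) = 0.99467
Series ([0.99467] and M5): 0.99467 × 0.95839 = 0.953

0.953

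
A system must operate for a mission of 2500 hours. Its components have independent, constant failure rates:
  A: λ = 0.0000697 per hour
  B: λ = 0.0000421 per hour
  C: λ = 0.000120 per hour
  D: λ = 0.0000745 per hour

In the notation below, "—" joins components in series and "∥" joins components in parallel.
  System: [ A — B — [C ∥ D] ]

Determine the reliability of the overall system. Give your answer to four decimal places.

R(A) = exp(−0.0000697 × 2500) = 0.840087
R(B) = exp(−0.0000421 × 2500) = 0.900099
R(C) = exp(−0.000120 × 2500) = 0.740818
R(D) = exp(−0.0000745 × 2500) = 0.830066
Parallel (C and D): 1 − (1 − 0.740818)(1 − 0.830066) = 0.955956
Series (A, B, and [0.955956]): 0.840087 × 0.900099 × 0.955956 = 0.7229

0.7229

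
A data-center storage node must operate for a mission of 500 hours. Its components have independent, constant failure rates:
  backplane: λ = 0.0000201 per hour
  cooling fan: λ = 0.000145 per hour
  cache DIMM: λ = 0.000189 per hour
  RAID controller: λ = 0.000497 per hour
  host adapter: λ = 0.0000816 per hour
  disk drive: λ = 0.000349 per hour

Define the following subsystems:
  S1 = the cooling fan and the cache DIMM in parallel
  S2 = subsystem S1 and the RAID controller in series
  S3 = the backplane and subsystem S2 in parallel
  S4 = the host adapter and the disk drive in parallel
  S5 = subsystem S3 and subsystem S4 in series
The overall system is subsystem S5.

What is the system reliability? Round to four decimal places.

R(backplane) = exp(−0.0000201 × 500) = 0.990000
R(cooling fan) = exp(−0.000145 × 500) = 0.930066
R(cache DIMM) = exp(−0.000189 × 500) = 0.909828
R(RAID controller) = exp(−0.000497 × 500) = 0.779970
R(host adapter) = exp(−0.0000816 × 500) = 0.960021
R(disk drive) = exp(−0.000349 × 500) = 0.839877
Parallel (cooling fan and cache DIMM): 1 − (1 − 0.930066)(1 − 0.909828) = 0.993694
Series ([0.993694] and RAID controller): 0.993694 × 0.779970 = 0.775052
Parallel (backplane and [0.775052]): 1 − (1 − 0.990000)(1 − 0.775052) = 0.997751
Parallel (host adapter and disk drive): 1 − (1 − 0.960021)(1 − 0.839877) = 0.993598
Series ([0.997751] and [0.993598]): 0.997751 × 0.993598 = 0.9914

0.9914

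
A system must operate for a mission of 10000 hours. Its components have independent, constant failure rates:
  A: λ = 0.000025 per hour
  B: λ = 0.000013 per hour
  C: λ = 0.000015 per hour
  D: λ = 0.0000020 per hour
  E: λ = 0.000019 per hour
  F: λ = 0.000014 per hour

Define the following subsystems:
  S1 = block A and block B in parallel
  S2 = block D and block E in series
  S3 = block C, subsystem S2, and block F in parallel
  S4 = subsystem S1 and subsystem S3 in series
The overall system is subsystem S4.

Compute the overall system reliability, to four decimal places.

R(A) = exp(−0.000025 × 10000) = 0.778801
R(B) = exp(−0.000013 × 10000) = 0.878095
R(C) = exp(−0.000015 × 10000) = 0.860708
R(D) = exp(−0.0000020 × 10000) = 0.980199
R(E) = exp(−0.000019 × 10000) = 0.826959
R(F) = exp(−0.000014 × 10000) = 0.869358
Parallel (A and B): 1 − (1 − 0.778801)(1 − 0.878095) = 0.973035
Series (D and E): 0.980199 × 0.826959 = 0.810584
Parallel (C, [0.810584], and F): 1 − (1 − 0.860708)(1 − 0.810584)(1 − 0.869358) = 0.996553
Series ([0.973035] and [0.996553]): 0.973035 × 0.996553 = 0.9697

0.9697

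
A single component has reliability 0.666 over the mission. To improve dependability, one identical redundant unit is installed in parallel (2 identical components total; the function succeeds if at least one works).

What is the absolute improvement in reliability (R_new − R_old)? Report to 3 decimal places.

R_before = 0.666
R_after = 1 − (1 − 0.666)^2 = 0.888
ΔR = 0.888 − 0.666 = 0.222

0.222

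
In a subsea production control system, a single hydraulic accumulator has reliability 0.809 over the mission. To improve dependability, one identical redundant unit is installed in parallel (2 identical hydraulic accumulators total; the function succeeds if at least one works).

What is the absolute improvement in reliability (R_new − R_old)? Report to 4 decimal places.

R_before = 0.809
R_after = 1 − (1 − 0.809)^2 = 0.9635
ΔR = 0.9635 − 0.809 = 0.1545

0.1545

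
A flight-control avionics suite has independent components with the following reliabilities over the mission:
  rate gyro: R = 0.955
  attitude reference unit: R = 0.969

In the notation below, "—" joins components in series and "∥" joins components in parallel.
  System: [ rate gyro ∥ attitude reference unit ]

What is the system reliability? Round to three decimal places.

Parallel (rate gyro and attitude reference unit): 1 − (1 − 0.95500)(1 − 0.96900) = 0.999

0.999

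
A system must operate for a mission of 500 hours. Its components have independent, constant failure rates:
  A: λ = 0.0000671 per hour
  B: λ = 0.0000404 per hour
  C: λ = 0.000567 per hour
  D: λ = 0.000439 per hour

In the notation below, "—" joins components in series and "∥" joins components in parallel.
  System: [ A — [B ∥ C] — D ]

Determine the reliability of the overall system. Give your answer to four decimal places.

0.7726

R(A) = exp(−0.0000671 × 500) = 0.967007
R(B) = exp(−0.0000404 × 500) = 0.980003
R(C) = exp(−0.000567 × 500) = 0.753143
R(D) = exp(−0.000439 × 500) = 0.802920
Parallel (B and C): 1 − (1 − 0.980003)(1 − 0.753143) = 0.995064
Series (A, [0.995064], and D): 0.967007 × 0.995064 × 0.802920 = 0.7726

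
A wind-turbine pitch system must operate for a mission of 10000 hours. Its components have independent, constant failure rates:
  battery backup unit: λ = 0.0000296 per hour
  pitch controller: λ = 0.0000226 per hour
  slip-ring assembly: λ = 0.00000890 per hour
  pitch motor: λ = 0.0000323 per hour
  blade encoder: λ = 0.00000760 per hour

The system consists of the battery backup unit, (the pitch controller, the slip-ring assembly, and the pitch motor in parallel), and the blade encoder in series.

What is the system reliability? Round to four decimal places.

R(battery backup unit) = exp(−0.0000296 × 10000) = 0.743787
R(pitch controller) = exp(−0.0000226 × 10000) = 0.797718
R(slip-ring assembly) = exp(−0.00000890 × 10000) = 0.914846
R(pitch motor) = exp(−0.0000323 × 10000) = 0.723974
R(blade encoder) = exp(−0.00000760 × 10000) = 0.926816
Parallel (pitch controller, slip-ring assembly, and pitch motor): 1 − (1 − 0.797718)(1 − 0.914846)(1 − 0.723974) = 0.995245
Series (battery backup unit, [0.995245], and blade encoder): 0.743787 × 0.995245 × 0.926816 = 0.6861

0.6861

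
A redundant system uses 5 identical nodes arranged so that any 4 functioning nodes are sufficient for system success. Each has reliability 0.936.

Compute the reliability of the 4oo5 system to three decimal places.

R = Σ_{i=4}^{5} C(5,i) p^i (1−p)^{5−i} with p = 0.936
C(5,4)·0.936^4·0.064^1 = 0.24561
C(5,5)·0.936^5·0.064^0 = 0.71842
Sum = 0.964

0.964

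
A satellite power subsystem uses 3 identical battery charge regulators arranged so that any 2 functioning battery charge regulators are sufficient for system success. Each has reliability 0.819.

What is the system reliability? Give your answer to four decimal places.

0.9136

R = Σ_{i=2}^{3} C(3,i) p^i (1−p)^{3−i} with p = 0.819
C(3,2)·0.819^2·0.181^1 = 0.364223
C(3,3)·0.819^3·0.181^0 = 0.549353
Sum = 0.9136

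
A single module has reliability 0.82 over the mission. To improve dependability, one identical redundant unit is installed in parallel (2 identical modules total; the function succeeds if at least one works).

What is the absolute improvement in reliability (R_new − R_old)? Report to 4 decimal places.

0.1476

R_before = 0.82
R_after = 1 − (1 − 0.82)^2 = 0.9676
ΔR = 0.9676 − 0.82 = 0.1476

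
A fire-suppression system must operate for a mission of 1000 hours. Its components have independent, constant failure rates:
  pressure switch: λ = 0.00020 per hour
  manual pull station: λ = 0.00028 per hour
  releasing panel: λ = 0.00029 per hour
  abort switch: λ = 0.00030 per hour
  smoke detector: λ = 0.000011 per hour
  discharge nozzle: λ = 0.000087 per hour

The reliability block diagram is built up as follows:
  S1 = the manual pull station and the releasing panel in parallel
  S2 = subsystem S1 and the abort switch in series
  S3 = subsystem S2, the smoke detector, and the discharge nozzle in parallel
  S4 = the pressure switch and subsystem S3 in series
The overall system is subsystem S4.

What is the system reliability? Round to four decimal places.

0.8185

R(pressure switch) = exp(−0.00020 × 1000) = 0.818731
R(manual pull station) = exp(−0.00028 × 1000) = 0.755784
R(releasing panel) = exp(−0.00029 × 1000) = 0.748264
R(abort switch) = exp(−0.00030 × 1000) = 0.740818
R(smoke detector) = exp(−0.000011 × 1000) = 0.989060
R(discharge nozzle) = exp(−0.000087 × 1000) = 0.916677
Parallel (manual pull station and releasing panel): 1 − (1 − 0.755784)(1 − 0.748264) = 0.938522
Series ([0.938522] and abort switch): 0.938522 × 0.740818 = 0.695274
Parallel ([0.695274], smoke detector, and discharge nozzle): 1 − (1 − 0.695274)(1 − 0.989060)(1 − 0.916677) = 0.999722
Series (pressure switch and [0.999722]): 0.818731 × 0.999722 = 0.8185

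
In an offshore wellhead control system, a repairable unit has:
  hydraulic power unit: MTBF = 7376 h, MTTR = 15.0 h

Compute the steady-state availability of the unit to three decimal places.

0.998

A(hydraulic power unit) = MTBF/(MTBF+MTTR) = 7376/(7376+15.0) = 0.998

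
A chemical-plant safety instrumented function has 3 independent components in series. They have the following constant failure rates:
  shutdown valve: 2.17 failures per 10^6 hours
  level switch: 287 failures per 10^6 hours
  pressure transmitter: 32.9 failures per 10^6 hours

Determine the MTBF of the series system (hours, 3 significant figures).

3100

Series of exponential components: λ_sys = Σ λ_i
λ_sys = 0.00000217 + 0.000287 + 0.0000329 = 3.2207e-04 /h
MTBF = 1 / λ_sys = 3100 h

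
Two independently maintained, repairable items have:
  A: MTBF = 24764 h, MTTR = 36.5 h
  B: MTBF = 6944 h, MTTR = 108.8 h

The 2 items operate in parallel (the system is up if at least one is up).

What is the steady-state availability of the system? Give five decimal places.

A(A) = MTBF/(MTBF+MTTR) = 24764/(24764+36.5) = 0.998528
A(B) = MTBF/(MTBF+MTTR) = 6944/(6944+108.8) = 0.984574
Parallel availability: 1 − (1 − 0.998528)(1 − 0.984574) = 0.99998

0.99998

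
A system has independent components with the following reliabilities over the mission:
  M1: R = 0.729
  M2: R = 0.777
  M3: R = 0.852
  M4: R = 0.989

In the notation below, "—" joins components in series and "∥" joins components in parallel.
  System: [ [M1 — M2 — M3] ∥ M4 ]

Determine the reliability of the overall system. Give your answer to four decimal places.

Series (M1, M2, and M3): 0.729000 × 0.777000 × 0.852000 = 0.482601
Parallel ([0.482601] and M4): 1 − (1 − 0.482601)(1 − 0.989000) = 0.9943

0.9943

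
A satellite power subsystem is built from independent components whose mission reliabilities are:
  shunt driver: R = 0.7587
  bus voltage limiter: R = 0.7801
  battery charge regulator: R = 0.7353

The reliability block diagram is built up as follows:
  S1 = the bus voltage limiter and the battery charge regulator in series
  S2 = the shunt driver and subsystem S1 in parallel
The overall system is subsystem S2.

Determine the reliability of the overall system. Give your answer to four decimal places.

0.8971

Series (bus voltage limiter and battery charge regulator): 0.780100 × 0.735300 = 0.573608
Parallel (shunt driver and [0.573608]): 1 − (1 − 0.758700)(1 − 0.573608) = 0.8971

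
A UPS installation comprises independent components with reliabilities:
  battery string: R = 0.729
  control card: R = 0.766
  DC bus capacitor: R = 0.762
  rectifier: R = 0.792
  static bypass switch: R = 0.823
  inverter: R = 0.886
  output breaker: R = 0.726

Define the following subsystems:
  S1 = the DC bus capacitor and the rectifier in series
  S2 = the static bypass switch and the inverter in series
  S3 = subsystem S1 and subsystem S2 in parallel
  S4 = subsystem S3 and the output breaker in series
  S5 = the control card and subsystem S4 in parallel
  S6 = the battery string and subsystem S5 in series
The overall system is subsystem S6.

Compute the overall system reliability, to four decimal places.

Series (DC bus capacitor and rectifier): 0.762000 × 0.792000 = 0.603504
Series (static bypass switch and inverter): 0.823000 × 0.886000 = 0.729178
Parallel ([0.603504] and [0.729178]): 1 − (1 − 0.603504)(1 − 0.729178) = 0.892620
Series ([0.892620] and output breaker): 0.892620 × 0.726000 = 0.648042
Parallel (control card and [0.648042]): 1 − (1 − 0.766000)(1 − 0.648042) = 0.917642
Series (battery string and [0.917642]): 0.729000 × 0.917642 = 0.6690

0.6690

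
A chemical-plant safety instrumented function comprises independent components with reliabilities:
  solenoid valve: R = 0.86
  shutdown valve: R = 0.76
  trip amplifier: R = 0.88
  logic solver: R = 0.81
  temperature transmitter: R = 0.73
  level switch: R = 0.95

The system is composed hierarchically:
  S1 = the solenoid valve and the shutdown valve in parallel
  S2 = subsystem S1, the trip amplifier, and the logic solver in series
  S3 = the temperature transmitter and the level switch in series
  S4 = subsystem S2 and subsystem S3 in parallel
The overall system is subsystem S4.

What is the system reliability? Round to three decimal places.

Parallel (solenoid valve and shutdown valve): 1 − (1 − 0.86000)(1 − 0.76000) = 0.96640
Series ([0.96640], trip amplifier, and logic solver): 0.96640 × 0.88000 × 0.81000 = 0.68885
Series (temperature transmitter and level switch): 0.73000 × 0.95000 = 0.69350
Parallel ([0.68885] and [0.69350]): 1 − (1 − 0.68885)(1 − 0.69350) = 0.905

0.905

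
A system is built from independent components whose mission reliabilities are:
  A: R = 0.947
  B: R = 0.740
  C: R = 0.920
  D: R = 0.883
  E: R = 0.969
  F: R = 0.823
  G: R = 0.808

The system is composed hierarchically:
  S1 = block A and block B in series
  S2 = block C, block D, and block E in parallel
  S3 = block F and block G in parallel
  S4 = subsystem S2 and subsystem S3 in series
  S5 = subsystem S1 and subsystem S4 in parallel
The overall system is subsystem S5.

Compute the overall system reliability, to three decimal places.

Series (A and B): 0.94700 × 0.74000 = 0.70078
Parallel (C, D, and E): 1 − (1 − 0.92000)(1 − 0.88300)(1 − 0.96900) = 0.99971
Parallel (F and G): 1 − (1 − 0.82300)(1 − 0.80800) = 0.96602
Series ([0.99971] and [0.96602]): 0.99971 × 0.96602 = 0.96574
Parallel ([0.70078] and [0.96574]): 1 − (1 − 0.70078)(1 − 0.96574) = 0.990

0.990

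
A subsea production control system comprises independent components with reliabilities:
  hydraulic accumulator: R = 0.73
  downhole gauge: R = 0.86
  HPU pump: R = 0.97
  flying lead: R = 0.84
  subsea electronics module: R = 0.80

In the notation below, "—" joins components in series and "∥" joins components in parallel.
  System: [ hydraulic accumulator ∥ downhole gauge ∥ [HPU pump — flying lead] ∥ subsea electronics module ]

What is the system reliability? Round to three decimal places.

0.999

Series (HPU pump and flying lead): 0.97000 × 0.84000 = 0.81480
Parallel (hydraulic accumulator, downhole gauge, [0.81480], and subsea electronics module): 1 − (1 − 0.73000)(1 − 0.86000)(1 − 0.81480)(1 − 0.80000) = 0.999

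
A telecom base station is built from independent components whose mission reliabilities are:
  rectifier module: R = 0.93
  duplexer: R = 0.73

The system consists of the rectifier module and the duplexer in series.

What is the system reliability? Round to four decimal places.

0.6789

Series (rectifier module and duplexer): 0.930000 × 0.730000 = 0.6789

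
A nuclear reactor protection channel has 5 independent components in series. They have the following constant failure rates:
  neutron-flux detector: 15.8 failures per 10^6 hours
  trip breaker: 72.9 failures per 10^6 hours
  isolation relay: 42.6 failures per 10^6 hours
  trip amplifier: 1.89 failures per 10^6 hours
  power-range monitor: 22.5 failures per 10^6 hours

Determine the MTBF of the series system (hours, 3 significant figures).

6420

Series of exponential components: λ_sys = Σ λ_i
λ_sys = 0.0000158 + 0.0000729 + 0.0000426 + 0.00000189 + 0.0000225 = 1.5569e-04 /h
MTBF = 1 / λ_sys = 6420 h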